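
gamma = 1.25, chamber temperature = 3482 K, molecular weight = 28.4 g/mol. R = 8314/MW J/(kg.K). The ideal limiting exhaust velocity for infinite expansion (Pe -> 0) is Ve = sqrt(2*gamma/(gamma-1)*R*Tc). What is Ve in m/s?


R = 8314 / 28.4 = 292.75 J/(kg.K)
Ve = sqrt(2 * 1.25 / (1.25 - 1) * 292.75 * 3482) = 3193 m/s

3193 m/s


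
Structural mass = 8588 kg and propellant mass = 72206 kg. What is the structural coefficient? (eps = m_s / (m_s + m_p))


eps = 8588 / (8588 + 72206) = 0.1063

0.1063


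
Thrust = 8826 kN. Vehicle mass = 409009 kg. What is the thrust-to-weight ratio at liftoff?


TWR = 8826000 / (409009 * 9.81) = 2.2

2.2


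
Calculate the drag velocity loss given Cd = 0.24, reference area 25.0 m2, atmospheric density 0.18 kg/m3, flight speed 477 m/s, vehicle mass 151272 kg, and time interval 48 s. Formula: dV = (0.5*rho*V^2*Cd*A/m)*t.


D = 0.5 * 0.18 * 477^2 * 0.24 * 25.0 = 122865.66 N
a = 122865.66 / 151272 = 0.8122 m/s2
dV = 0.8122 * 48 = 39.0 m/s

39.0 m/s


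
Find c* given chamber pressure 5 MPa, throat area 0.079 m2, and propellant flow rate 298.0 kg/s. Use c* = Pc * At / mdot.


c* = 5e6 * 0.079 / 298.0 = 1326 m/s

1326 m/s


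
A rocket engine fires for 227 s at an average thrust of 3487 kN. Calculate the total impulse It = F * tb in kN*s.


It = 3487 * 227 = 791549 kN*s

791549 kN*s


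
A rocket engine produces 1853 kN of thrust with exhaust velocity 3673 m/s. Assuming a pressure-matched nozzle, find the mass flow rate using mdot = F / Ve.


mdot = F / Ve = 1853000 / 3673 = 504.5 kg/s

504.5 kg/s


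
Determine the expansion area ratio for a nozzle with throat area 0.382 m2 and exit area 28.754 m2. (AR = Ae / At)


AR = 28.754 / 0.382 = 75.3

75.3


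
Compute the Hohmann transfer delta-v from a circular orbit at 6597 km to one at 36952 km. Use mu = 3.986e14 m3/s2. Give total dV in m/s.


V1 = sqrt(mu/r1) = 7773.12 m/s
dV1 = V1*(sqrt(2*r2/(r1+r2)) - 1) = 2352.93 m/s
V2 = sqrt(mu/r2) = 3284.35 m/s
dV2 = V2*(1 - sqrt(2*r1/(r1+r2))) = 1476.56 m/s
Total dV = 3829 m/s

3829 m/s


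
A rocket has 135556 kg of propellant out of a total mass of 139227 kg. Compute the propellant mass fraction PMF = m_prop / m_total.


PMF = 135556 / 139227 = 0.974

0.974


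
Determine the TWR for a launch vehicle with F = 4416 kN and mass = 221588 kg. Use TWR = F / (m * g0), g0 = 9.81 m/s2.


TWR = 4416000 / (221588 * 9.81) = 2.03

2.03


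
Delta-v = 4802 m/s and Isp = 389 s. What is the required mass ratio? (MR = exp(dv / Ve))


Ve = 389 * 9.81 = 3816.09 m/s
MR = exp(4802 / 3816.09) = 3.52

3.52


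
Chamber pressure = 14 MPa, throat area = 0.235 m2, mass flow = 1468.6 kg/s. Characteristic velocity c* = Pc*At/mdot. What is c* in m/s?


c* = 14e6 * 0.235 / 1468.6 = 2240 m/s

2240 m/s


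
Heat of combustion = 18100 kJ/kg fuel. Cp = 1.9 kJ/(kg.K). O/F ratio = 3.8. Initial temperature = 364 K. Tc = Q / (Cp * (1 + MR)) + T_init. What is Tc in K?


Tc = 18100 / (1.9 * (1 + 3.8)) + 364 = 2349 K

2349 K


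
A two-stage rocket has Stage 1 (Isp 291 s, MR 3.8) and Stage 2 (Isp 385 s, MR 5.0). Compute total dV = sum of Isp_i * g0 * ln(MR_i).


dV1 = 291 * 9.81 * ln(3.8) = 3811.0 m/s
dV2 = 385 * 9.81 * ln(5.0) = 6078.6 m/s
Total dV = 3811.0 + 6078.6 = 9889.6 m/s ~ 9890 m/s

9890 m/s


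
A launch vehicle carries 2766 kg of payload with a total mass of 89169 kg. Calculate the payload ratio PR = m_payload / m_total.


PR = 2766 / 89169 = 0.031

0.031


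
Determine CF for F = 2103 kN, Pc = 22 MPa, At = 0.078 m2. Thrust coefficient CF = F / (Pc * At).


CF = 2103000 / (22e6 * 0.078) = 1.23

1.23


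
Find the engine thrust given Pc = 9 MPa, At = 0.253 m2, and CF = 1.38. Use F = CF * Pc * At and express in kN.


F = 1.38 * 9e6 * 0.253 = 3.1423e+06 N = 3142.3 kN

3142.3 kN


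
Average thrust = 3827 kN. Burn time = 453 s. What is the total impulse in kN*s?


It = 3827 * 453 = 1733631 kN*s

1733631 kN*s


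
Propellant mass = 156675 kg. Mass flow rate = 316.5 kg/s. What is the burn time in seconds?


tb = 156675 / 316.5 = 495.0 s

495.0 s


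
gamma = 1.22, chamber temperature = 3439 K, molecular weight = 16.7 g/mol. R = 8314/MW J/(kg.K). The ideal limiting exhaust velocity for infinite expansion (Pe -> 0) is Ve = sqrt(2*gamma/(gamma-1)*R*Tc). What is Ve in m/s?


R = 8314 / 16.7 = 497.84 J/(kg.K)
Ve = sqrt(2 * 1.22 / (1.22 - 1) * 497.84 * 3439) = 4358 m/s

4358 m/s


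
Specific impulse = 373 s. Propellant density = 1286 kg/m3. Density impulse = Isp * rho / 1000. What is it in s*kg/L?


rho*Isp = 373 * 1286 / 1000 = 480 s*kg/L

480 s*kg/L


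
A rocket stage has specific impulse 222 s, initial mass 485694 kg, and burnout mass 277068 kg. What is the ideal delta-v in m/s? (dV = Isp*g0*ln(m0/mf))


Ve = 222 * 9.81 = 2177.82 m/s
dV = 2177.82 * ln(485694/277068) = 1222 m/s

1222 m/s


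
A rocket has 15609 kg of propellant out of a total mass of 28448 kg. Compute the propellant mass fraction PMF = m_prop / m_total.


PMF = 15609 / 28448 = 0.549

0.549


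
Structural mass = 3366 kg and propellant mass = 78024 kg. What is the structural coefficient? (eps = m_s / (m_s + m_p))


eps = 3366 / (3366 + 78024) = 0.0414

0.0414


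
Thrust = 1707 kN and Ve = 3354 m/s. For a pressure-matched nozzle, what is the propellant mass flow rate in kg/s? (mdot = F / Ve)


mdot = F / Ve = 1707000 / 3354 = 508.9 kg/s

508.9 kg/s


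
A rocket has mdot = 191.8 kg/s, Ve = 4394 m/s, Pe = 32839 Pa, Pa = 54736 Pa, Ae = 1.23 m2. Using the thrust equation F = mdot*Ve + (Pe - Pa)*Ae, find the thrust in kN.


F = 191.8 * 4394 + (32839 - 54736) * 1.23 = 815836.0 N = 815.8 kN

815.8 kN


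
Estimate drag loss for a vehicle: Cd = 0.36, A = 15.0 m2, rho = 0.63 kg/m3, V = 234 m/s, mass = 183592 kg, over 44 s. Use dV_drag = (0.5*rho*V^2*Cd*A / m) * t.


D = 0.5 * 0.63 * 234^2 * 0.36 * 15.0 = 93139.96 N
a = 93139.96 / 183592 = 0.5073 m/s2
dV = 0.5073 * 44 = 22.3 m/s

22.3 m/s


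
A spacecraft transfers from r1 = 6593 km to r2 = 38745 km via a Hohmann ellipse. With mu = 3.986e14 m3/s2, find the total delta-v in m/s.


V1 = sqrt(mu/r1) = 7775.48 m/s
dV1 = V1*(sqrt(2*r2/(r1+r2)) - 1) = 2389.79 m/s
V2 = sqrt(mu/r2) = 3207.46 m/s
dV2 = V2*(1 - sqrt(2*r1/(r1+r2))) = 1477.7 m/s
Total dV = 3867 m/s

3867 m/s


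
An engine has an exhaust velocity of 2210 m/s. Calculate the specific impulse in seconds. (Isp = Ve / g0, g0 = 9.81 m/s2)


Isp = Ve / g0 = 2210 / 9.81 = 225.3 s

225.3 s


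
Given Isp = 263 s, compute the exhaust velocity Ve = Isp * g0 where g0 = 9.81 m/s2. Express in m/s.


Ve = Isp * g0 = 263 * 9.81 = 2580.0 m/s

2580.0 m/s


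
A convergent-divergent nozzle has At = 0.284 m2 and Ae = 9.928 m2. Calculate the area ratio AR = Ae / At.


AR = 9.928 / 0.284 = 35.0

35.0


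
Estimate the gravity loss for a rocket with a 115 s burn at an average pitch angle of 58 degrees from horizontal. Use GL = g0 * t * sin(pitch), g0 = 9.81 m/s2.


GL = 9.81 * 115 * sin(58 deg) = 957 m/s

957 m/s


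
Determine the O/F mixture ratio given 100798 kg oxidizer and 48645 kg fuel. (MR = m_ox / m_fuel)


MR = 100798 / 48645 = 2.07

2.07


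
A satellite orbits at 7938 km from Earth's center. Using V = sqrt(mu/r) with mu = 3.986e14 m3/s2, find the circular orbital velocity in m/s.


V = sqrt(3.986e14 / 7938000) = 7086 m/s

7086 m/s


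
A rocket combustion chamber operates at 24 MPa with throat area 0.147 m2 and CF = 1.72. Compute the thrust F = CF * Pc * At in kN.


F = 1.72 * 24e6 * 0.147 = 6.0682e+06 N = 6068.2 kN

6068.2 kN


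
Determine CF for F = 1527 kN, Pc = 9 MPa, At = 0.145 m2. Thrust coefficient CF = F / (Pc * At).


CF = 1527000 / (9e6 * 0.145) = 1.17

1.17


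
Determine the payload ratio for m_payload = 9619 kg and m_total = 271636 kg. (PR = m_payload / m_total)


PR = 9619 / 271636 = 0.0354

0.0354


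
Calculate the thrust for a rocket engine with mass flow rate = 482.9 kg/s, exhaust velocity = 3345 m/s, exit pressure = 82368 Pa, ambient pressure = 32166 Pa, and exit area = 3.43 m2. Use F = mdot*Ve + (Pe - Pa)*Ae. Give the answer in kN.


F = 482.9 * 3345 + (82368 - 32166) * 3.43 = 1.7875e+06 N = 1787.5 kN

1787.5 kN


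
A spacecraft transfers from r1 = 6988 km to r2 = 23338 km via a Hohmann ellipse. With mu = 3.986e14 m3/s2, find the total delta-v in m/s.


V1 = sqrt(mu/r1) = 7552.53 m/s
dV1 = V1*(sqrt(2*r2/(r1+r2)) - 1) = 1817.3 m/s
V2 = sqrt(mu/r2) = 4132.73 m/s
dV2 = V2*(1 - sqrt(2*r1/(r1+r2))) = 1327.16 m/s
Total dV = 3144 m/s

3144 m/s


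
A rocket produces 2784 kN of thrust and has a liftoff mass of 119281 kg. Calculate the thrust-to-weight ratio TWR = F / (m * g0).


TWR = 2784000 / (119281 * 9.81) = 2.38

2.38


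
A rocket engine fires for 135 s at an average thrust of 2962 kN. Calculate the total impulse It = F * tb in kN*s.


It = 2962 * 135 = 399870 kN*s

399870 kN*s


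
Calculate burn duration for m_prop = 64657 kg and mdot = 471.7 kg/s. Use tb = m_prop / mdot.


tb = 64657 / 471.7 = 137.1 s

137.1 s


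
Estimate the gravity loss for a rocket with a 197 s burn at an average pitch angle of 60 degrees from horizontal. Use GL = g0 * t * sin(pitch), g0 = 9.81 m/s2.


GL = 9.81 * 197 * sin(60 deg) = 1674 m/s

1674 m/s


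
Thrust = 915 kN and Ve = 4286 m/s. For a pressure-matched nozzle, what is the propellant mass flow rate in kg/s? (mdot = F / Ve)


mdot = F / Ve = 915000 / 4286 = 213.5 kg/s

213.5 kg/s


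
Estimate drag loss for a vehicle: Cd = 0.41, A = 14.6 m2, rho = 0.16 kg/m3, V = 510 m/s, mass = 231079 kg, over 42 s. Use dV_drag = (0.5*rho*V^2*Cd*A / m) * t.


D = 0.5 * 0.16 * 510^2 * 0.41 * 14.6 = 124556.69 N
a = 124556.69 / 231079 = 0.539 m/s2
dV = 0.539 * 42 = 22.6 m/s

22.6 m/s


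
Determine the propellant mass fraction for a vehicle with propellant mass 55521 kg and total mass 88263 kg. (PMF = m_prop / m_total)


PMF = 55521 / 88263 = 0.629

0.629


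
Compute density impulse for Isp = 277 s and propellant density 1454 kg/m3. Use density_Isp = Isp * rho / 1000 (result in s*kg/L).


rho*Isp = 277 * 1454 / 1000 = 403 s*kg/L

403 s*kg/L


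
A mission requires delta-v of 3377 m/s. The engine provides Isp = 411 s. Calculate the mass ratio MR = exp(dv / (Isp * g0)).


Ve = 411 * 9.81 = 4031.91 m/s
MR = exp(3377 / 4031.91) = 2.311

2.311


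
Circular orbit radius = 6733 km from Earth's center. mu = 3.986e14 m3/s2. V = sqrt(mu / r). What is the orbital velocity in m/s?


V = sqrt(3.986e14 / 6733000) = 7694 m/s

7694 m/s


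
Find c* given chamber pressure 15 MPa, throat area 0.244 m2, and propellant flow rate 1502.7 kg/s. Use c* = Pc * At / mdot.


c* = 15e6 * 0.244 / 1502.7 = 2436 m/s

2436 m/s


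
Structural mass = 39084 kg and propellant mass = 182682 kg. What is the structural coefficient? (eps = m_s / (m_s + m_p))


eps = 39084 / (39084 + 182682) = 0.1762

0.1762


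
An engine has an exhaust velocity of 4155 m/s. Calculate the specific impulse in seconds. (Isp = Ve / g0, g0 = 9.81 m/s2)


Isp = Ve / g0 = 4155 / 9.81 = 423.5 s

423.5 s


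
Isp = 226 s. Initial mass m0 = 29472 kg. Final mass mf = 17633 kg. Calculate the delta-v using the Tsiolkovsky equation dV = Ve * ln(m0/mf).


Ve = 226 * 9.81 = 2217.06 m/s
dV = 2217.06 * ln(29472/17633) = 1139 m/s

1139 m/s


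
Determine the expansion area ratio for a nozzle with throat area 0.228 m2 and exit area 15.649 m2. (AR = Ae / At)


AR = 15.649 / 0.228 = 68.6

68.6


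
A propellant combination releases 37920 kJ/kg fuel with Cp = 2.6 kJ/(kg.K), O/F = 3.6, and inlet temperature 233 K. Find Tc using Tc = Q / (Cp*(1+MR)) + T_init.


Tc = 37920 / (2.6 * (1 + 3.6)) + 233 = 3404 K

3404 K


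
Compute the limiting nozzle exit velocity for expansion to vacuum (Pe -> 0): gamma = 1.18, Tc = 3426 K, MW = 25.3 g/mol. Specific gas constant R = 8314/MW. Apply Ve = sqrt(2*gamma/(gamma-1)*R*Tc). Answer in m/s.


R = 8314 / 25.3 = 328.62 J/(kg.K)
Ve = sqrt(2 * 1.18 / (1.18 - 1) * 328.62 * 3426) = 3842 m/s

3842 m/s


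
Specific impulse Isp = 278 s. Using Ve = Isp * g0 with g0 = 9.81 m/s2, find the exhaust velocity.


Ve = Isp * g0 = 278 * 9.81 = 2727.2 m/s

2727.2 m/s


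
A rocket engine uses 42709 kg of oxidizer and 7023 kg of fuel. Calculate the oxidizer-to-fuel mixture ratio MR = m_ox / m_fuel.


MR = 42709 / 7023 = 6.08

6.08


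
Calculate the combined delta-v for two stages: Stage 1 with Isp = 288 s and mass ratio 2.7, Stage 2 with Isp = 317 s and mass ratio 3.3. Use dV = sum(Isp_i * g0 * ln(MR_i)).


dV1 = 288 * 9.81 * ln(2.7) = 2806.2 m/s
dV2 = 317 * 9.81 * ln(3.3) = 3712.8 m/s
Total dV = 2806.2 + 3712.8 = 6519.0 m/s ~ 6519 m/s

6519 m/s


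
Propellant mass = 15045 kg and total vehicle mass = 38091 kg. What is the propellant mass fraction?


PMF = 15045 / 38091 = 0.395

0.395


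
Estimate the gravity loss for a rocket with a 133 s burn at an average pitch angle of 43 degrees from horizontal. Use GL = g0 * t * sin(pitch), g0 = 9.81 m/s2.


GL = 9.81 * 133 * sin(43 deg) = 890 m/s

890 m/s


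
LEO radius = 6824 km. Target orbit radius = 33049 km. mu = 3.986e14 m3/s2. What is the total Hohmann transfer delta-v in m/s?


V1 = sqrt(mu/r1) = 7642.74 m/s
dV1 = V1*(sqrt(2*r2/(r1+r2)) - 1) = 2197.46 m/s
V2 = sqrt(mu/r2) = 3472.88 m/s
dV2 = V2*(1 - sqrt(2*r1/(r1+r2))) = 1441.06 m/s
Total dV = 3639 m/s

3639 m/s


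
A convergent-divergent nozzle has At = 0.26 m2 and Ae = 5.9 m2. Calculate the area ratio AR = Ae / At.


AR = 5.9 / 0.26 = 22.7

22.7


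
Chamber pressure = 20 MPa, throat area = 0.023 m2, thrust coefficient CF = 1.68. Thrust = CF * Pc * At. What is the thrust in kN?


F = 1.68 * 20e6 * 0.023 = 772800.0 N = 772.8 kN

772.8 kN


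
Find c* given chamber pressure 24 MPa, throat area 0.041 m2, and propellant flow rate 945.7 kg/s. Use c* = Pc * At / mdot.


c* = 24e6 * 0.041 / 945.7 = 1040 m/s

1040 m/s


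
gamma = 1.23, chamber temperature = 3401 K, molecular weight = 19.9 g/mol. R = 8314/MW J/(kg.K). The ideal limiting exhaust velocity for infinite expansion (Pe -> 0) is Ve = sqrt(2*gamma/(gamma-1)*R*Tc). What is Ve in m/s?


R = 8314 / 19.9 = 417.79 J/(kg.K)
Ve = sqrt(2 * 1.23 / (1.23 - 1) * 417.79 * 3401) = 3898 m/s

3898 m/s


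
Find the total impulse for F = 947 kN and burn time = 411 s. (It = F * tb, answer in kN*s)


It = 947 * 411 = 389217 kN*s

389217 kN*s


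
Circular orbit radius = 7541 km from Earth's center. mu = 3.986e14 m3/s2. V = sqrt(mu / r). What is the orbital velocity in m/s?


V = sqrt(3.986e14 / 7541000) = 7270 m/s

7270 m/s


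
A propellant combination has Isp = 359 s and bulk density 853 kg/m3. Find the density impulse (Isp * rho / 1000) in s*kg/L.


rho*Isp = 359 * 853 / 1000 = 306 s*kg/L

306 s*kg/L


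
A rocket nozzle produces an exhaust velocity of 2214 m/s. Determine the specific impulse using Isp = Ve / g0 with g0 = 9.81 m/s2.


Isp = Ve / g0 = 2214 / 9.81 = 225.7 s

225.7 s


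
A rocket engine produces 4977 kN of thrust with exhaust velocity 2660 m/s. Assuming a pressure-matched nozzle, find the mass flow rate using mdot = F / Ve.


mdot = F / Ve = 4977000 / 2660 = 1871.1 kg/s

1871.1 kg/s


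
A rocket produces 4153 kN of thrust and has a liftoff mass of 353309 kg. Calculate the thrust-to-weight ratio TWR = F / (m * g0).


TWR = 4153000 / (353309 * 9.81) = 1.2

1.2


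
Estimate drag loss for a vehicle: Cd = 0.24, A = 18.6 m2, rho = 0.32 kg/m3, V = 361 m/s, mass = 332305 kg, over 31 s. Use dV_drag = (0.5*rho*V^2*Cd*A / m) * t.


D = 0.5 * 0.32 * 361^2 * 0.24 * 18.6 = 93080.47 N
a = 93080.47 / 332305 = 0.2801 m/s2
dV = 0.2801 * 31 = 8.7 m/s

8.7 m/s


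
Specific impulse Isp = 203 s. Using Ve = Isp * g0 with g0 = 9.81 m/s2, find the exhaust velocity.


Ve = Isp * g0 = 203 * 9.81 = 1991.4 m/s

1991.4 m/s


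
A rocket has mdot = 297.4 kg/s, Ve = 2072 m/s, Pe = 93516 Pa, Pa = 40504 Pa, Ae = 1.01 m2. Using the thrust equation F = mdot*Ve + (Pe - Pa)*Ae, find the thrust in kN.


F = 297.4 * 2072 + (93516 - 40504) * 1.01 = 669755.0 N = 669.8 kN

669.8 kN


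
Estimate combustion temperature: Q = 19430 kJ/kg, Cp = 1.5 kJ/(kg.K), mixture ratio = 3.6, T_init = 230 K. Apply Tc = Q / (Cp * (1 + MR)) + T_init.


Tc = 19430 / (1.5 * (1 + 3.6)) + 230 = 3046 K

3046 K


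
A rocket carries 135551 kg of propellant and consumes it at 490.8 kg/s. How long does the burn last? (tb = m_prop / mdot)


tb = 135551 / 490.8 = 276.2 s

276.2 s


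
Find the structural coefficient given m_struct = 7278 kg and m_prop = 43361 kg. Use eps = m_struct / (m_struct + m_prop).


eps = 7278 / (7278 + 43361) = 0.1437

0.1437


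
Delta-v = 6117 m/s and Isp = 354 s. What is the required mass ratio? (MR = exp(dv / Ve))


Ve = 354 * 9.81 = 3472.74 m/s
MR = exp(6117 / 3472.74) = 5.821

5.821


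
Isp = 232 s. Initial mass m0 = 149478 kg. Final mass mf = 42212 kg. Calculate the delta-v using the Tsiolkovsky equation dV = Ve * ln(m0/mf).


Ve = 232 * 9.81 = 2275.92 m/s
dV = 2275.92 * ln(149478/42212) = 2878 m/s

2878 m/s


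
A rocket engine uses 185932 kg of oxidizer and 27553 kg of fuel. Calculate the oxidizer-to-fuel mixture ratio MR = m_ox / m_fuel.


MR = 185932 / 27553 = 6.75

6.75


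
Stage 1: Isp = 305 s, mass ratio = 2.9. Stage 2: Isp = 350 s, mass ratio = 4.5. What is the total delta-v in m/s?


dV1 = 305 * 9.81 * ln(2.9) = 3185.7 m/s
dV2 = 350 * 9.81 * ln(4.5) = 5164.2 m/s
Total dV = 3185.7 + 5164.2 = 8349.9 m/s ~ 8350 m/s

8350 m/s


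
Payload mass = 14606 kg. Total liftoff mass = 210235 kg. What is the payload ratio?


PR = 14606 / 210235 = 0.0695

0.0695


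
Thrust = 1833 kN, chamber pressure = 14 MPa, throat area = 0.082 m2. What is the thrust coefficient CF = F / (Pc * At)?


CF = 1833000 / (14e6 * 0.082) = 1.6

1.6


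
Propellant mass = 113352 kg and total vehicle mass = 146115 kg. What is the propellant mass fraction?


PMF = 113352 / 146115 = 0.776

0.776


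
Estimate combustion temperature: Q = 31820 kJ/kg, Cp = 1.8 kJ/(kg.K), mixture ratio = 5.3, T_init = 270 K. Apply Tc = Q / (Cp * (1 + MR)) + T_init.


Tc = 31820 / (1.8 * (1 + 5.3)) + 270 = 3076 K

3076 K


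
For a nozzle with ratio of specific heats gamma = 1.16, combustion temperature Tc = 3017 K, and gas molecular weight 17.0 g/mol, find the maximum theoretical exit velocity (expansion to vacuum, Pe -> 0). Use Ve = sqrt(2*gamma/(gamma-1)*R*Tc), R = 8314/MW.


R = 8314 / 17.0 = 489.06 J/(kg.K)
Ve = sqrt(2 * 1.16 / (1.16 - 1) * 489.06 * 3017) = 4625 m/s

4625 m/s


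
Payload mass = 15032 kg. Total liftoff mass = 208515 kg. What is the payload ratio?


PR = 15032 / 208515 = 0.0721

0.0721


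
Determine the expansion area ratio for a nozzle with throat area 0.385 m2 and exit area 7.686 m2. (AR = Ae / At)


AR = 7.686 / 0.385 = 20.0

20.0


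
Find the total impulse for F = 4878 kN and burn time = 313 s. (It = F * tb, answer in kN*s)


It = 4878 * 313 = 1526814 kN*s

1526814 kN*s


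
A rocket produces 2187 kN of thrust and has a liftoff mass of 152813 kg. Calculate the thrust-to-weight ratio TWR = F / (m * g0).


TWR = 2187000 / (152813 * 9.81) = 1.46

1.46


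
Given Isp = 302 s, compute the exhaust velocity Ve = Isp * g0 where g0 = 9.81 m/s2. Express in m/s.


Ve = Isp * g0 = 302 * 9.81 = 2962.6 m/s

2962.6 m/s


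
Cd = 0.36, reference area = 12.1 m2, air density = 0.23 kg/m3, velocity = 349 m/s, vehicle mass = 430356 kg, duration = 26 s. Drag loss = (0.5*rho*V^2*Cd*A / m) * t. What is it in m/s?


D = 0.5 * 0.23 * 349^2 * 0.36 * 12.1 = 61014.99 N
a = 61014.99 / 430356 = 0.1418 m/s2
dV = 0.1418 * 26 = 3.7 m/s

3.7 m/s


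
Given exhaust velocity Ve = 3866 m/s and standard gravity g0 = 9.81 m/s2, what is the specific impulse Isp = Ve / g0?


Isp = Ve / g0 = 3866 / 9.81 = 394.1 s

394.1 s


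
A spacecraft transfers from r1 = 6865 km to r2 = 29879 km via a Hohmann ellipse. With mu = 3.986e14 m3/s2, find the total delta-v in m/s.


V1 = sqrt(mu/r1) = 7619.88 m/s
dV1 = V1*(sqrt(2*r2/(r1+r2)) - 1) = 2097.59 m/s
V2 = sqrt(mu/r2) = 3652.46 m/s
dV2 = V2*(1 - sqrt(2*r1/(r1+r2))) = 1419.78 m/s
Total dV = 3517 m/s

3517 m/s


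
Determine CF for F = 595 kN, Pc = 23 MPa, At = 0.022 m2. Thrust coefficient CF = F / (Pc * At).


CF = 595000 / (23e6 * 0.022) = 1.18

1.18


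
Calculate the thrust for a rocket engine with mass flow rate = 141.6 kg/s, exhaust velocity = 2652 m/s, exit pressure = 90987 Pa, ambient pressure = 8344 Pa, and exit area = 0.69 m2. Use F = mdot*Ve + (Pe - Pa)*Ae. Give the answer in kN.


F = 141.6 * 2652 + (90987 - 8344) * 0.69 = 432547.0 N = 432.5 kN

432.5 kN


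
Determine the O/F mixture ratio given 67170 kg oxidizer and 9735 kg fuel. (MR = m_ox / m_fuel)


MR = 67170 / 9735 = 6.9

6.9


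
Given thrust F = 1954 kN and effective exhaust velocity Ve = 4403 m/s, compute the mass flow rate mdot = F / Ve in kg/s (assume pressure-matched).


mdot = F / Ve = 1954000 / 4403 = 443.8 kg/s

443.8 kg/s


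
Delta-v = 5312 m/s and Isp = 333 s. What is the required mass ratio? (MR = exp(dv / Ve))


Ve = 333 * 9.81 = 3266.73 m/s
MR = exp(5312 / 3266.73) = 5.084

5.084


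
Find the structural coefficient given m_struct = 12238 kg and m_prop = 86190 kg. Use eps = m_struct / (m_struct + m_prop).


eps = 12238 / (12238 + 86190) = 0.1243

0.1243


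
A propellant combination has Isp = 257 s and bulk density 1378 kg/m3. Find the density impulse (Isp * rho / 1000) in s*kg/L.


rho*Isp = 257 * 1378 / 1000 = 354 s*kg/L

354 s*kg/L


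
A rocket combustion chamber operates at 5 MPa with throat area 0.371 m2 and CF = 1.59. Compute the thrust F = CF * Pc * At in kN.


F = 1.59 * 5e6 * 0.371 = 2.9494e+06 N = 2949.4 kN

2949.4 kN


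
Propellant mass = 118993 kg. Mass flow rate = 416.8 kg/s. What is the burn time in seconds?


tb = 118993 / 416.8 = 285.5 s

285.5 s


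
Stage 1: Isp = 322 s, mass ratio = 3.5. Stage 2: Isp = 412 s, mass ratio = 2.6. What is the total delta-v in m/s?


dV1 = 322 * 9.81 * ln(3.5) = 3957.3 m/s
dV2 = 412 * 9.81 * ln(2.6) = 3861.9 m/s
Total dV = 3957.3 + 3861.9 = 7819.2 m/s ~ 7819 m/s

7819 m/s


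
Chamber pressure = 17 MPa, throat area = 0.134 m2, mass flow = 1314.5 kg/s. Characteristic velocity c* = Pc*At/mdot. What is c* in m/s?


c* = 17e6 * 0.134 / 1314.5 = 1733 m/s

1733 m/s


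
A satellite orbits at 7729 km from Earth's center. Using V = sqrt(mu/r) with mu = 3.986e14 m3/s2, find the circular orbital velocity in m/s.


V = sqrt(3.986e14 / 7729000) = 7181 m/s

7181 m/s


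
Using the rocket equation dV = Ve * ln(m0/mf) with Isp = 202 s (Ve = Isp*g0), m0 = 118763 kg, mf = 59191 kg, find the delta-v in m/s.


Ve = 202 * 9.81 = 1981.62 m/s
dV = 1981.62 * ln(118763/59191) = 1380 m/s

1380 m/s


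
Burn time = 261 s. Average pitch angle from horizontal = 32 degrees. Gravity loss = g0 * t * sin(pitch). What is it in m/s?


GL = 9.81 * 261 * sin(32 deg) = 1357 m/s

1357 m/s


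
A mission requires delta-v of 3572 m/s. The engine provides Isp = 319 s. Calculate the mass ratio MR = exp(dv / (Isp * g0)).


Ve = 319 * 9.81 = 3129.39 m/s
MR = exp(3572 / 3129.39) = 3.131

3.131


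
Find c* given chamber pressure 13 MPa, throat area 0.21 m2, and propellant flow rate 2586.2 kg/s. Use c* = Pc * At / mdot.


c* = 13e6 * 0.21 / 2586.2 = 1056 m/s

1056 m/s


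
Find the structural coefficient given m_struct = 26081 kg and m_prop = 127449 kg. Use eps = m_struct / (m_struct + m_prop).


eps = 26081 / (26081 + 127449) = 0.1699

0.1699


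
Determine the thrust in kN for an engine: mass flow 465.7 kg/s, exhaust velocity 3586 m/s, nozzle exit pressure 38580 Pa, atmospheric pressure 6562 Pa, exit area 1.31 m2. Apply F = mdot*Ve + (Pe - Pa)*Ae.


F = 465.7 * 3586 + (38580 - 6562) * 1.31 = 1.7119e+06 N = 1711.9 kN

1711.9 kN


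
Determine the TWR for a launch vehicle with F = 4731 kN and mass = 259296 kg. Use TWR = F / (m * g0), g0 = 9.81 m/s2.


TWR = 4731000 / (259296 * 9.81) = 1.86

1.86


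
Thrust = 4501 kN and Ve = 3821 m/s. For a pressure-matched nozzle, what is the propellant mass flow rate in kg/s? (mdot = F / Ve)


mdot = F / Ve = 4501000 / 3821 = 1178.0 kg/s

1178.0 kg/s


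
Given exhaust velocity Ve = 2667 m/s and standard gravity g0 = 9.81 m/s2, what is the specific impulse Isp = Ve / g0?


Isp = Ve / g0 = 2667 / 9.81 = 271.9 s

271.9 s


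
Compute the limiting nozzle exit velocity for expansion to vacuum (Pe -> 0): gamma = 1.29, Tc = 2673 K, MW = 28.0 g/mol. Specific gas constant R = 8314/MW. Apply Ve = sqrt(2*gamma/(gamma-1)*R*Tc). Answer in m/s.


R = 8314 / 28.0 = 296.93 J/(kg.K)
Ve = sqrt(2 * 1.29 / (1.29 - 1) * 296.93 * 2673) = 2657 m/s

2657 m/s


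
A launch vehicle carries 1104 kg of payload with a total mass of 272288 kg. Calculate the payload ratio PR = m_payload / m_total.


PR = 1104 / 272288 = 0.0041

0.0041


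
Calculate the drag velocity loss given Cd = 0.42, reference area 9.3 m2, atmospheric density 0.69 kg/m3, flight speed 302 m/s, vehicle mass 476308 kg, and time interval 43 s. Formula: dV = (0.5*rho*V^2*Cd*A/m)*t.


D = 0.5 * 0.69 * 302^2 * 0.42 * 9.3 = 122903.77 N
a = 122903.77 / 476308 = 0.258 m/s2
dV = 0.258 * 43 = 11.1 m/s

11.1 m/s


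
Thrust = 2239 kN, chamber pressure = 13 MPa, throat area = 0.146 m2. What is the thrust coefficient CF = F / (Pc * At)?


CF = 2239000 / (13e6 * 0.146) = 1.18

1.18


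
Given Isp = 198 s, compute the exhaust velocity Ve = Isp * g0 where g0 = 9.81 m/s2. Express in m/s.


Ve = Isp * g0 = 198 * 9.81 = 1942.4 m/s

1942.4 m/s


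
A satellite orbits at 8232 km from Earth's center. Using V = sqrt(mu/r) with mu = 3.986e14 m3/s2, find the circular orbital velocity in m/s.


V = sqrt(3.986e14 / 8232000) = 6959 m/s

6959 m/s


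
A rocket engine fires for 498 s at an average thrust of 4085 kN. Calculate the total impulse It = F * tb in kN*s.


It = 4085 * 498 = 2034330 kN*s

2034330 kN*s


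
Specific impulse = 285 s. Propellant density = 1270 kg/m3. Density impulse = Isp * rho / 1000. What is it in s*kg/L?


rho*Isp = 285 * 1270 / 1000 = 362 s*kg/L

362 s*kg/L


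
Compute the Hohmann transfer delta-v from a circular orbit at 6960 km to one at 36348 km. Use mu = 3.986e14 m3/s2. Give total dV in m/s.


V1 = sqrt(mu/r1) = 7567.7 m/s
dV1 = V1*(sqrt(2*r2/(r1+r2)) - 1) = 2237.02 m/s
V2 = sqrt(mu/r2) = 3311.53 m/s
dV2 = V2*(1 - sqrt(2*r1/(r1+r2))) = 1434.1 m/s
Total dV = 3671 m/s

3671 m/s


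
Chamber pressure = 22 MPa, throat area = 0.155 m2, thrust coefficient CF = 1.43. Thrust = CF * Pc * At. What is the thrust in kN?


F = 1.43 * 22e6 * 0.155 = 4.8763e+06 N = 4876.3 kN

4876.3 kN


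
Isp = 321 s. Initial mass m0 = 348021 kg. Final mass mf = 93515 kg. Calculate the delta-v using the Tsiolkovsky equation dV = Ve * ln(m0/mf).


Ve = 321 * 9.81 = 3149.01 m/s
dV = 3149.01 * ln(348021/93515) = 4138 m/s

4138 m/s


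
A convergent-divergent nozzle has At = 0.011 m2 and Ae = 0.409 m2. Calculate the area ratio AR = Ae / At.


AR = 0.409 / 0.011 = 37.2

37.2


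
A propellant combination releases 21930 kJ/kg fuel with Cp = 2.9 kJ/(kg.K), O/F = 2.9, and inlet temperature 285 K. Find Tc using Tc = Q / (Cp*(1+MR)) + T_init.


Tc = 21930 / (2.9 * (1 + 2.9)) + 285 = 2224 K

2224 K


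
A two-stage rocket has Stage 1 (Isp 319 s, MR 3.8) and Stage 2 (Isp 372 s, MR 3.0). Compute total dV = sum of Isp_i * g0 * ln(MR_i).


dV1 = 319 * 9.81 * ln(3.8) = 4177.7 m/s
dV2 = 372 * 9.81 * ln(3.0) = 4009.2 m/s
Total dV = 4177.7 + 4009.2 = 8186.9 m/s ~ 8187 m/s

8187 m/s


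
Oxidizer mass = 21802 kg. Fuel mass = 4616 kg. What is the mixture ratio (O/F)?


MR = 21802 / 4616 = 4.72

4.72


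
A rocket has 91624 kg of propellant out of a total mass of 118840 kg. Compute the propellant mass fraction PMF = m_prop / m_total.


PMF = 91624 / 118840 = 0.771

0.771


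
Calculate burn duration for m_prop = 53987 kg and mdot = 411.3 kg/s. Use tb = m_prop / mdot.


tb = 53987 / 411.3 = 131.3 s

131.3 s


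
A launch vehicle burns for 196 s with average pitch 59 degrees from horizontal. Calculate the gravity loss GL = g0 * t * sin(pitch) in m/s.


GL = 9.81 * 196 * sin(59 deg) = 1648 m/s

1648 m/s


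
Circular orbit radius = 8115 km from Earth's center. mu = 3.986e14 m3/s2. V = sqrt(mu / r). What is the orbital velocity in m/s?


V = sqrt(3.986e14 / 8115000) = 7008 m/s

7008 m/s


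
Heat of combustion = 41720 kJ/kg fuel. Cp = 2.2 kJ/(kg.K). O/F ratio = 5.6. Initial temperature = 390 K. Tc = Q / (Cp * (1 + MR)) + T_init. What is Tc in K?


Tc = 41720 / (2.2 * (1 + 5.6)) + 390 = 3263 K

3263 K


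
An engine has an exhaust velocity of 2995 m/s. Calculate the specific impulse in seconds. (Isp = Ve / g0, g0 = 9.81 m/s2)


Isp = Ve / g0 = 2995 / 9.81 = 305.3 s

305.3 s


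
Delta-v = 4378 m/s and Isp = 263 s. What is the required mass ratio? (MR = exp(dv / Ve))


Ve = 263 * 9.81 = 2580.03 m/s
MR = exp(4378 / 2580.03) = 5.457

5.457


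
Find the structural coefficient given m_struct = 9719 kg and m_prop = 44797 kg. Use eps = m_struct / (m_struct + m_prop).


eps = 9719 / (9719 + 44797) = 0.1783

0.1783


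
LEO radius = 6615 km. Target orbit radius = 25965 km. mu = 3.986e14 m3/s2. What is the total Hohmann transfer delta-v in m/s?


V1 = sqrt(mu/r1) = 7762.54 m/s
dV1 = V1*(sqrt(2*r2/(r1+r2)) - 1) = 2037.72 m/s
V2 = sqrt(mu/r2) = 3918.09 m/s
dV2 = V2*(1 - sqrt(2*r1/(r1+r2))) = 1421.32 m/s
Total dV = 3459 m/s

3459 m/s


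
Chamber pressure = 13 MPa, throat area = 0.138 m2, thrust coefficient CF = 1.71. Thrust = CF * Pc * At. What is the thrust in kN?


F = 1.71 * 13e6 * 0.138 = 3.0677e+06 N = 3067.7 kN

3067.7 kN


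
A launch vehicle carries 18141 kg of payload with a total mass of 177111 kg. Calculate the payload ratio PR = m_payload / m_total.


PR = 18141 / 177111 = 0.1024

0.1024


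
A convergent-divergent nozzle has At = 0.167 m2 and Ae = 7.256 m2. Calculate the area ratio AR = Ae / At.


AR = 7.256 / 0.167 = 43.4

43.4


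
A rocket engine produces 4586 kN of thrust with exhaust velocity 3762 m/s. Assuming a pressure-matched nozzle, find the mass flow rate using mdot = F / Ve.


mdot = F / Ve = 4586000 / 3762 = 1219.0 kg/s

1219.0 kg/s


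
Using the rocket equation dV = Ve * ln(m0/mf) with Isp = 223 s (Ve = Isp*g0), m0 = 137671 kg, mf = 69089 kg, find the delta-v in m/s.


Ve = 223 * 9.81 = 2187.63 m/s
dV = 2187.63 * ln(137671/69089) = 1508 m/s

1508 m/s


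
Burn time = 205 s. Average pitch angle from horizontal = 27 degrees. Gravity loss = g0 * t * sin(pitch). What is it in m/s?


GL = 9.81 * 205 * sin(27 deg) = 913 m/s

913 m/s


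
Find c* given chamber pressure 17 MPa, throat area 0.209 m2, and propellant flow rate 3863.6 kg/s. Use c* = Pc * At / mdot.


c* = 17e6 * 0.209 / 3863.6 = 920 m/s

920 m/s


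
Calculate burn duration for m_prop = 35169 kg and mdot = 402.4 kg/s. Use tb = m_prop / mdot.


tb = 35169 / 402.4 = 87.4 s

87.4 s


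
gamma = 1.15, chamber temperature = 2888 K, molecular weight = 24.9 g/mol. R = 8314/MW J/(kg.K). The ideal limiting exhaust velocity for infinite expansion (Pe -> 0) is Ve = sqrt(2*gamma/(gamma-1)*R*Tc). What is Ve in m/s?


R = 8314 / 24.9 = 333.9 J/(kg.K)
Ve = sqrt(2 * 1.15 / (1.15 - 1) * 333.9 * 2888) = 3845 m/s

3845 m/s


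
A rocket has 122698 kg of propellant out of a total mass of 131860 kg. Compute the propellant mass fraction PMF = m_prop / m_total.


PMF = 122698 / 131860 = 0.931

0.931


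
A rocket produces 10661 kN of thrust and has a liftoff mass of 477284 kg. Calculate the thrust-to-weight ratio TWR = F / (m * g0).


TWR = 10661000 / (477284 * 9.81) = 2.28

2.28


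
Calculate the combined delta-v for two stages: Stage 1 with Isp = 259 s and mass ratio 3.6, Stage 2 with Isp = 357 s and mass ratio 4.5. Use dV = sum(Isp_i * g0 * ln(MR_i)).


dV1 = 259 * 9.81 * ln(3.6) = 3254.6 m/s
dV2 = 357 * 9.81 * ln(4.5) = 5267.5 m/s
Total dV = 3254.6 + 5267.5 = 8522.1 m/s ~ 8522 m/s

8522 m/s


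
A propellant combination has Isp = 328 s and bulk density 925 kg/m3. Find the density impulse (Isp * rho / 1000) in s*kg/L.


rho*Isp = 328 * 925 / 1000 = 303 s*kg/L

303 s*kg/L


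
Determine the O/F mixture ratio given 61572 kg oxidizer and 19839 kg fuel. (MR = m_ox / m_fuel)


MR = 61572 / 19839 = 3.1

3.1


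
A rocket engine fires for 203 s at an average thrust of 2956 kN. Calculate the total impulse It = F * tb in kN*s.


It = 2956 * 203 = 600068 kN*s

600068 kN*s


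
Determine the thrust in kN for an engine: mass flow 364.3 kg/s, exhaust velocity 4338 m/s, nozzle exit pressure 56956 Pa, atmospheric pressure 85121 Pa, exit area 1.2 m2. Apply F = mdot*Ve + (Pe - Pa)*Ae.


F = 364.3 * 4338 + (56956 - 85121) * 1.2 = 1.5465e+06 N = 1546.5 kN

1546.5 kN


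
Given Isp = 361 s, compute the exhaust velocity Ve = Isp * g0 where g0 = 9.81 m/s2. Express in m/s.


Ve = Isp * g0 = 361 * 9.81 = 3541.4 m/s

3541.4 m/s


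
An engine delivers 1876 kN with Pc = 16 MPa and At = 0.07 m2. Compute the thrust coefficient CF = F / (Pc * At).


CF = 1876000 / (16e6 * 0.07) = 1.68

1.68


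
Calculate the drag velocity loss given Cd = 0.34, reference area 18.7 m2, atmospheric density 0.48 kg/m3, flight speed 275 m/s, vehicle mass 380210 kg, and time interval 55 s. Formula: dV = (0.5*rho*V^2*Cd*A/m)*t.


D = 0.5 * 0.48 * 275^2 * 0.34 * 18.7 = 115397.7 N
a = 115397.7 / 380210 = 0.3035 m/s2
dV = 0.3035 * 55 = 16.7 m/s

16.7 m/s


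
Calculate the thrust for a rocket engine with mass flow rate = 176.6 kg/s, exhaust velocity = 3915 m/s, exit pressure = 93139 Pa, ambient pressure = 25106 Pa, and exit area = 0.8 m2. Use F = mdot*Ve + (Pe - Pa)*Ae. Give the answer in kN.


F = 176.6 * 3915 + (93139 - 25106) * 0.8 = 745815.0 N = 745.8 kN

745.8 kN


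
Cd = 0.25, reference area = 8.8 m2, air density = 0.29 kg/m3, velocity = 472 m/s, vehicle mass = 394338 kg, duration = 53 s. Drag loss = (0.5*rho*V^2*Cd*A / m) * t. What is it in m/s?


D = 0.5 * 0.29 * 472^2 * 0.25 * 8.8 = 71068.1 N
a = 71068.1 / 394338 = 0.1802 m/s2
dV = 0.1802 * 53 = 9.6 m/s

9.6 m/s


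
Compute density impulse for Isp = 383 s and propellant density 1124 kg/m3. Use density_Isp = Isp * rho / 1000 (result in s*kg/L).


rho*Isp = 383 * 1124 / 1000 = 430 s*kg/L

430 s*kg/L


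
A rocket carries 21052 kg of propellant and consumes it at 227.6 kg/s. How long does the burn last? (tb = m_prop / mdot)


tb = 21052 / 227.6 = 92.5 s

92.5 s


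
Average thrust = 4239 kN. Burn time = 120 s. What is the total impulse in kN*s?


It = 4239 * 120 = 508680 kN*s

508680 kN*s


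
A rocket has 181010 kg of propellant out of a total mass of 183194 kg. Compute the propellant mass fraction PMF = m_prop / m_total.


PMF = 181010 / 183194 = 0.988

0.988


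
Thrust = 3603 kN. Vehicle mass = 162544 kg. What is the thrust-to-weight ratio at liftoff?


TWR = 3603000 / (162544 * 9.81) = 2.26

2.26


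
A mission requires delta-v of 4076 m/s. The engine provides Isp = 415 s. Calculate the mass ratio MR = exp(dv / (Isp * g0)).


Ve = 415 * 9.81 = 4071.15 m/s
MR = exp(4076 / 4071.15) = 2.722

2.722


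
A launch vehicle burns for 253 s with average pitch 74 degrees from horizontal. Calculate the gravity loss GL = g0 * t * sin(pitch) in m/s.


GL = 9.81 * 253 * sin(74 deg) = 2386 m/s

2386 m/s


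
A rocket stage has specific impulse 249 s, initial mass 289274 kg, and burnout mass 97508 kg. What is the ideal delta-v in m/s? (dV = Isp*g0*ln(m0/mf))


Ve = 249 * 9.81 = 2442.69 m/s
dV = 2442.69 * ln(289274/97508) = 2656 m/s

2656 m/s


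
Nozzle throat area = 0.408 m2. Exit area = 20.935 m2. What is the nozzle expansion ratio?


AR = 20.935 / 0.408 = 51.3

51.3


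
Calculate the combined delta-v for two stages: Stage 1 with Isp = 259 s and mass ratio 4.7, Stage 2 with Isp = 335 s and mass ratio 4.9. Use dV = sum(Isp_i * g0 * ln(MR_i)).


dV1 = 259 * 9.81 * ln(4.7) = 3932.0 m/s
dV2 = 335 * 9.81 * ln(4.9) = 5222.8 m/s
Total dV = 3932.0 + 5222.8 = 9154.8 m/s ~ 9155 m/s

9155 m/s


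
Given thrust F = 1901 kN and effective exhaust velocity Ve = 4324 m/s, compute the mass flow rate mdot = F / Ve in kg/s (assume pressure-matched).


mdot = F / Ve = 1901000 / 4324 = 439.6 kg/s

439.6 kg/s


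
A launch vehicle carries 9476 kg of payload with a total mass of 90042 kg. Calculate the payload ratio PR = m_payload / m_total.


PR = 9476 / 90042 = 0.1052

0.1052


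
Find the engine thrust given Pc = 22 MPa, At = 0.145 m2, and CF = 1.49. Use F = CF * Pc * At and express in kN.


F = 1.49 * 22e6 * 0.145 = 4.7531e+06 N = 4753.1 kN

4753.1 kN


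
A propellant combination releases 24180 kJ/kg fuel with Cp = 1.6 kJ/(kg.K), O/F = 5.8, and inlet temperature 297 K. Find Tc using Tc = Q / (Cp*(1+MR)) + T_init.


Tc = 24180 / (1.6 * (1 + 5.8)) + 297 = 2519 K

2519 K


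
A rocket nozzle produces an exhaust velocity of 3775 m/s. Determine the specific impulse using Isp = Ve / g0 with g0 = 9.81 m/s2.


Isp = Ve / g0 = 3775 / 9.81 = 384.8 s

384.8 s


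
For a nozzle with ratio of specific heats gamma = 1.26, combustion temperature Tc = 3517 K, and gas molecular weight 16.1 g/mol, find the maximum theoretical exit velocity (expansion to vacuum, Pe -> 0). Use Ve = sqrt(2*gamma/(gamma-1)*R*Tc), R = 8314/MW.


R = 8314 / 16.1 = 516.4 J/(kg.K)
Ve = sqrt(2 * 1.26 / (1.26 - 1) * 516.4 * 3517) = 4196 m/s

4196 m/s


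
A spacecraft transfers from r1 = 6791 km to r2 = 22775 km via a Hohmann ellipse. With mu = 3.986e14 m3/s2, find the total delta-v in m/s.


V1 = sqrt(mu/r1) = 7661.29 m/s
dV1 = V1*(sqrt(2*r2/(r1+r2)) - 1) = 1848.04 m/s
V2 = sqrt(mu/r2) = 4183.5 m/s
dV2 = V2*(1 - sqrt(2*r1/(r1+r2))) = 1348.03 m/s
Total dV = 3196 m/s

3196 m/s


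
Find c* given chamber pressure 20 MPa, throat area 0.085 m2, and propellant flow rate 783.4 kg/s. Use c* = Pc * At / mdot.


c* = 20e6 * 0.085 / 783.4 = 2170 m/s

2170 m/s


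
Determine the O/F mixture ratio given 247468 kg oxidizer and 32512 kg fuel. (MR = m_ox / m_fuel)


MR = 247468 / 32512 = 7.61

7.61


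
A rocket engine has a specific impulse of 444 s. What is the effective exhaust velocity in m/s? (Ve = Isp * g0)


Ve = Isp * g0 = 444 * 9.81 = 4355.6 m/s

4355.6 m/s


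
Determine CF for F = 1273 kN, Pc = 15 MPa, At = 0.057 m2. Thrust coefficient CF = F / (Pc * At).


CF = 1273000 / (15e6 * 0.057) = 1.49

1.49


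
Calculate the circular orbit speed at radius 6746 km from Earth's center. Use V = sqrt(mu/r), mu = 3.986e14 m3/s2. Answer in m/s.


V = sqrt(3.986e14 / 6746000) = 7687 m/s

7687 m/s


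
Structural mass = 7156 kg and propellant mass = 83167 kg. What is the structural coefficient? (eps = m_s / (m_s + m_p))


eps = 7156 / (7156 + 83167) = 0.0792

0.0792


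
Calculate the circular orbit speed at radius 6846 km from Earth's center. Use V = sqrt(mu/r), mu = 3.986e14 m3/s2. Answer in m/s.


V = sqrt(3.986e14 / 6846000) = 7630 m/s

7630 m/s


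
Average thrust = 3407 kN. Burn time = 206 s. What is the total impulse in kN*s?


It = 3407 * 206 = 701842 kN*s

701842 kN*s


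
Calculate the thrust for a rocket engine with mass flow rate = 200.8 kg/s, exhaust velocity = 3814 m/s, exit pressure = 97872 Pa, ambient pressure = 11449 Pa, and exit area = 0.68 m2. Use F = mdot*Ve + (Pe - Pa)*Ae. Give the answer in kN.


F = 200.8 * 3814 + (97872 - 11449) * 0.68 = 824619.0 N = 824.6 kN

824.6 kN
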